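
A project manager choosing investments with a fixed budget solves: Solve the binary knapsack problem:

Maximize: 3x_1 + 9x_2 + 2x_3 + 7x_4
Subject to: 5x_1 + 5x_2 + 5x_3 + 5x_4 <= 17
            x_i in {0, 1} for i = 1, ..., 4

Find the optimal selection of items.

Items: item 1 (v=3, w=5), item 2 (v=9, w=5), item 3 (v=2, w=5), item 4 (v=7, w=5)
Capacity: 17
Checking all 16 subsets (w = total weight, v = total value):
  {}: w = 0, v = 0
  {1}: w = 5, v = 3
  {2}: w = 5, v = 9
  {3}: w = 5, v = 2
  {4}: w = 5, v = 7
  {1, 2}: w = 10, v = 12
  {1, 3}: w = 10, v = 5
  {1, 4}: w = 10, v = 10
  {2, 3}: w = 10, v = 11
  {2, 4}: w = 10, v = 16
  {3, 4}: w = 10, v = 9
  {1, 2, 3}: w = 15, v = 14
  {1, 2, 4}: w = 15, v = 19
  {1, 3, 4}: w = 15, v = 12
  {2, 3, 4}: w = 15, v = 18
  {1, 2, 3, 4}: w = 20 > 17, infeasible
Best feasible subset: items [1, 2, 4]
Total weight: 15 <= 17, total value: 19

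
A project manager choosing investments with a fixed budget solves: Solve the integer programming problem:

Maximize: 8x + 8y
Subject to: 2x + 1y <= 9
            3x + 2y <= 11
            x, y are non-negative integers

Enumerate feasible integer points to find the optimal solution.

Constraint 1: 2x + 1y <= 9
Constraint 2: 3x + 2y <= 11
Feasible x range (need y >= 0): 0 <= x <= min(9/2, 11/3) => x in {0, ..., 3}.
Enumerate feasible integer points row by row (the coefficient of y is 8 > 0, so for each x the largest feasible y gives the best value):
  x = 0: y <= min((9 - 2*0)/1, (11 - 3*0)/2) => y in {0, ..., 5}; best 8*0 + 8*5 = 40
  x = 1: y <= min((9 - 2*1)/1, (11 - 3*1)/2) => y in {0, ..., 4}; best 8*1 + 8*4 = 40
  x = 2: y <= min((9 - 2*2)/1, (11 - 3*2)/2) => y in {0, ..., 2}; best 8*2 + 8*2 = 32
  x = 3: y <= min((9 - 2*3)/1, (11 - 3*3)/2) => y in {0, ..., 1}; best 8*3 + 8*1 = 32
The maximum 8x + 8y = 40 is achieved at x = 0, y = 5.
(The same value 40 is also attained at (1, 4).)
Check: 2*0 + 1*5 = 5 <= 9 and 3*0 + 2*5 = 10 <= 11.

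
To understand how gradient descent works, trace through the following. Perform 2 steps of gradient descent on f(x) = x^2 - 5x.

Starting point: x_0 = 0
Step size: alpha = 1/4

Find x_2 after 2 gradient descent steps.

f(x) = x^2 - 5x, f'(x) = 2x + (-5)
Step 1: f'(0) = -5, x_1 = 0 - 1/4 * -5 = 5/4
Step 2: f'(5/4) = -5/2, x_2 = 5/4 - 1/4 * -5/2 = 15/8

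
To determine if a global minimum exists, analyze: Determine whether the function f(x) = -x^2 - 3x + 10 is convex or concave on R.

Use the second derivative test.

f(x) = -x^2 - 3x + 10
f'(x) = -2x - 3
f''(x) = -2
Since f''(x) = -2 < 0 for all x, f is concave on R.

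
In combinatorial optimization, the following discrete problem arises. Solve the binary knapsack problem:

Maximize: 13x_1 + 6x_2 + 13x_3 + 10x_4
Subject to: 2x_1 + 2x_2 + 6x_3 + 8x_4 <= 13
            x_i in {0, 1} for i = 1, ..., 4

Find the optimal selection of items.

Items: item 1 (v=13, w=2), item 2 (v=6, w=2), item 3 (v=13, w=6), item 4 (v=10, w=8)
Capacity: 13
Checking all 16 subsets (w = total weight, v = total value):
  {}: w = 0, v = 0
  {1}: w = 2, v = 13
  {2}: w = 2, v = 6
  {3}: w = 6, v = 13
  {4}: w = 8, v = 10
  {1, 2}: w = 4, v = 19
  {1, 3}: w = 8, v = 26
  {1, 4}: w = 10, v = 23
  {2, 3}: w = 8, v = 19
  {2, 4}: w = 10, v = 16
  {3, 4}: w = 14 > 13, infeasible
  {1, 2, 3}: w = 10, v = 32
  {1, 2, 4}: w = 12, v = 29
  {1, 3, 4}: w = 16 > 13, infeasible
  {2, 3, 4}: w = 16 > 13, infeasible
  {1, 2, 3, 4}: w = 18 > 13, infeasible
Best feasible subset: items [1, 2, 3]
Total weight: 10 <= 13, total value: 32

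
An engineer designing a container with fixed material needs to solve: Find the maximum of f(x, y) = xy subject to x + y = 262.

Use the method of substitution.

Substitute y = 262 - x into f(x,y) = xy:
g(x) = x(262 - x) = 262x - x^2
g'(x) = 262 - 2x = 0  =>  x = 131
y = 262 - 131 = 131
Maximum value = 131 * 131 = 17161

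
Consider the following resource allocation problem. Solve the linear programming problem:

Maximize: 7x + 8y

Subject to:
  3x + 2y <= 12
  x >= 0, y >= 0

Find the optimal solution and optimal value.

The feasible region has vertices at [(0, 0), (4, 0), (0, 6)].
Checking objective 7x + 8y at each vertex:
  (0, 0): 7*0 + 8*0 = 0
  (4, 0): 7*4 + 8*0 = 28
  (0, 6): 7*0 + 8*6 = 48
Maximum is 48 at (0, 6).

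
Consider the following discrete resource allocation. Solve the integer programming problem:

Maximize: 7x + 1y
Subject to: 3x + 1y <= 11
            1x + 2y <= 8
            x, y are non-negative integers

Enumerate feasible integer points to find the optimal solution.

Constraint 1: 3x + 1y <= 11
Constraint 2: 1x + 2y <= 8
Feasible x range (need y >= 0): 0 <= x <= min(11/3, 8/1) => x in {0, ..., 3}.
Enumerate feasible integer points row by row (the coefficient of y is 1 > 0, so for each x the largest feasible y gives the best value):
  x = 0: y <= min((11 - 3*0)/1, (8 - 1*0)/2) => y in {0, ..., 4}; best 7*0 + 1*4 = 4
  x = 1: y <= min((11 - 3*1)/1, (8 - 1*1)/2) => y in {0, ..., 3}; best 7*1 + 1*3 = 10
  x = 2: y <= min((11 - 3*2)/1, (8 - 1*2)/2) => y in {0, ..., 3}; best 7*2 + 1*3 = 17
  x = 3: y <= min((11 - 3*3)/1, (8 - 1*3)/2) => y in {0, ..., 2}; best 7*3 + 1*2 = 23
The maximum 7x + 1y = 23 is achieved at x = 3, y = 2.
Check: 3*3 + 1*2 = 11 <= 11 and 1*3 + 2*2 = 7 <= 8.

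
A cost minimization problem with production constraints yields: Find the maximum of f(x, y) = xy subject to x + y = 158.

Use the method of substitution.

Substitute y = 158 - x into f(x,y) = xy:
g(x) = x(158 - x) = 158x - x^2
g'(x) = 158 - 2x = 0  =>  x = 79
y = 158 - 79 = 79
Maximum value = 79 * 79 = 6241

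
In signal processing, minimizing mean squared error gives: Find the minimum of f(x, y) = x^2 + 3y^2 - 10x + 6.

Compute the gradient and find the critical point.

f(x,y) = x^2 + 3y^2 - 10x + 6
df/dx = 2x + (-10) = 0  =>  x = 5
df/dy = 6y + (0) = 0  =>  y = 0
f(5, 0) = 1*(5)^2 + 3*(0)^2 + -10*(5) + 6 = -19
Hessian is diagonal with entries 2, 6 > 0, so this is a minimum.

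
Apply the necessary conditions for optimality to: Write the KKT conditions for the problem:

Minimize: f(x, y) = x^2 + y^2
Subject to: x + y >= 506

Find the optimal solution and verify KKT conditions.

KKT conditions for min x^2 + y^2 s.t. x + y >= 506:
Stationarity: 2x = mu, 2y = mu
So x = y = mu/2.
Complementary slackness: mu*(x + y - 506) = 0
Primal feasibility: x + y >= 506; dual feasibility: mu >= 0
If mu = 0 then x = y = 0, but 0 + 0 < 506 is infeasible, so the constraint is active.
Constraint active: x + y = 2*(mu/2) = 506 => mu = 506
x = y = 253, f = 128018
Verify: stationarity 2*253 = 506 = mu; primal 253 + 253 = 506 >= 506; dual mu = 506 >= 0; complementary slackness 506*(506 - 506) = 0. All KKT conditions hold.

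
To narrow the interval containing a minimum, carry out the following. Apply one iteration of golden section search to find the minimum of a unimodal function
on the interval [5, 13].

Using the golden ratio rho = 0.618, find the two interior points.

Golden section search on [5, 13].
Golden ratio rho = 0.618 (approx).
Interior points:
  x_1 = 5 + (1-0.618)*8 = 8.0560
  x_2 = 5 + 0.618*8 = 9.9440
Compare f(x_1) and f(x_2) to determine which subinterval to keep.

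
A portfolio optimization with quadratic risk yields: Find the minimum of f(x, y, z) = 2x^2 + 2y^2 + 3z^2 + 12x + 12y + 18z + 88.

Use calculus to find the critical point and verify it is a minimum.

f(x,y,z) = 2x^2 + 2y^2 + 3z^2 + 12x + 12y + 18z + 88
df/dx = 4x + (12) = 0 => x = -3
df/dy = 4y + (12) = 0 => y = -3
df/dz = 6z + (18) = 0 => z = -3
f(-3,-3,-3) = 2*(-3)^2 + 2*(-3)^2 + 3*(-3)^2 + 12*(-3) + 12*(-3) + 18*(-3) + 88 = 25
Hessian is diagonal with entries 4, 4, 6 > 0, confirmed minimum.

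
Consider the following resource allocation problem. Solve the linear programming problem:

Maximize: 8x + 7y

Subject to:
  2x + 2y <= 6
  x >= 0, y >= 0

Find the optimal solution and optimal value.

The feasible region has vertices at [(0, 0), (3, 0), (0, 3)].
Checking objective 8x + 7y at each vertex:
  (0, 0): 8*0 + 7*0 = 0
  (3, 0): 8*3 + 7*0 = 24
  (0, 3): 8*0 + 7*3 = 21
Maximum is 24 at (3, 0).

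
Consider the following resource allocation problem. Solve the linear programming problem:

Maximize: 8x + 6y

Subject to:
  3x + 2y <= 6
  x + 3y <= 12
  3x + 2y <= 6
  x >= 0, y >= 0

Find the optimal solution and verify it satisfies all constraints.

Feasible vertices: (0, 0), (0, 3), (2, 0)
Objective 8x + 6y at each vertex:
  (0, 0): 0
  (0, 3): 18
  (2, 0): 16
Maximum is 18 at (0, 3).
Verify constraints at (x, y) = (0, 3):
  3*0 + 2*3 = 6 <= 6 (active)
  1*0 + 3*3 = 9 <= 12
  3*0 + 2*3 = 6 <= 6 (active)
  x = 0 >= 0, y = 3 >= 0. All constraints satisfied.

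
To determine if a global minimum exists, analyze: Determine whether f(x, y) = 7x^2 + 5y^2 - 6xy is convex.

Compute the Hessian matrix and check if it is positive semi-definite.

f(x,y) = 7x^2 + 5y^2 - 6xy
Hessian H = [[14, -6], [-6, 10]]
trace(H) = 24, det(H) = 104
Eigenvalues: (24 +/- sqrt(160)) / 2 = 18.32, 5.675
Since both eigenvalues > 0, f is convex.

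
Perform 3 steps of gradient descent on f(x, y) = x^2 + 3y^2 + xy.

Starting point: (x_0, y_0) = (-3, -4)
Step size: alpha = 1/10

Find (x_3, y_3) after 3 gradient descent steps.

f(x,y) = x^2 + 3y^2 + xy
grad_x = 2x + 1y, grad_y = 6y + 1x
Step 1: grad = (-10, -27), (-2, -13/10)
Step 2: grad = (-53/10, -49/5), (-147/100, -8/25)
Step 3: grad = (-163/50, -339/100), (-143/125, 19/1000)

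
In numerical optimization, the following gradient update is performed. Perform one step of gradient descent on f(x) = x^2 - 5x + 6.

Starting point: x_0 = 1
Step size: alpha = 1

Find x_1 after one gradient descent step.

f(x) = x^2 - 5x + 6
f'(x) = 2x - 5
f'(1) = 2*1 + (-5) = -3
x_1 = x_0 - alpha * f'(x_0) = 1 - 1 * -3 = 4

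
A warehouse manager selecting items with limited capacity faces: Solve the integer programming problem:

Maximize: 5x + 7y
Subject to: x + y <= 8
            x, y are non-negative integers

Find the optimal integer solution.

Objective: 5x + 7y, constraint: x + y <= 8
Coefficient of y is 7 > coefficient of x is 5, so allocate the entire budget to y.
Optimal: x = 0, y = 8, value = 56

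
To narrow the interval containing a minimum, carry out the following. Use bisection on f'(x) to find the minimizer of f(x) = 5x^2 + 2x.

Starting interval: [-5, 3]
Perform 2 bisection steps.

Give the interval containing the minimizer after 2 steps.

Finding critical point of f(x) = 5x^2 + 2x using bisection on f'(x) = 10x + 2.
f'(x) = 0 when x = -1/5.
Starting interval: [-5, 3]
Step 1: mid = -1, f'(mid) = -8, new interval = [-1, 3]
Step 2: mid = 1, f'(mid) = 12, new interval = [-1, 1]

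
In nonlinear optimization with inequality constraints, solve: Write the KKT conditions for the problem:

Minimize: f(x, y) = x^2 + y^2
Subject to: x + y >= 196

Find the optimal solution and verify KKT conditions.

KKT conditions for min x^2 + y^2 s.t. x + y >= 196:
Stationarity: 2x = mu, 2y = mu
So x = y = mu/2.
Complementary slackness: mu*(x + y - 196) = 0
Primal feasibility: x + y >= 196; dual feasibility: mu >= 0
If mu = 0 then x = y = 0, but 0 + 0 < 196 is infeasible, so the constraint is active.
Constraint active: x + y = 2*(mu/2) = 196 => mu = 196
x = y = 98, f = 19208
Verify: stationarity 2*98 = 196 = mu; primal 98 + 98 = 196 >= 196; dual mu = 196 >= 0; complementary slackness 196*(196 - 196) = 0. All KKT conditions hold.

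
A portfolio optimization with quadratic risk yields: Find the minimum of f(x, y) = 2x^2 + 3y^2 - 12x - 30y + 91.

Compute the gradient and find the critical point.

f(x,y) = 2x^2 + 3y^2 - 12x - 30y + 91
df/dx = 4x + (-12) = 0  =>  x = 3
df/dy = 6y + (-30) = 0  =>  y = 5
f(3, 5) = 2*(3)^2 + 3*(5)^2 + -12*(3) + -30*(5) + 91 = -2
Hessian is diagonal with entries 4, 6 > 0, so this is a minimum.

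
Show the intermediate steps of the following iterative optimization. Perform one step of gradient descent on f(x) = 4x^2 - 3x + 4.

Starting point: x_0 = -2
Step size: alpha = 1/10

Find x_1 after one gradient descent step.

f(x) = 4x^2 - 3x + 4
f'(x) = 8x - 3
f'(-2) = 8*-2 + (-3) = -19
x_1 = x_0 - alpha * f'(x_0) = -2 - 1/10 * -19 = -1/10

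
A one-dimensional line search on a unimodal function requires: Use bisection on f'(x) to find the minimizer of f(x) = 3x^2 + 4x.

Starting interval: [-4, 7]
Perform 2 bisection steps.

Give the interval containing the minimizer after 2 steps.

Finding critical point of f(x) = 3x^2 + 4x using bisection on f'(x) = 6x + 4.
f'(x) = 0 when x = -2/3.
Starting interval: [-4, 7]
Step 1: mid = 3/2, f'(mid) = 13, new interval = [-4, 3/2]
Step 2: mid = -5/4, f'(mid) = -7/2, new interval = [-5/4, 3/2]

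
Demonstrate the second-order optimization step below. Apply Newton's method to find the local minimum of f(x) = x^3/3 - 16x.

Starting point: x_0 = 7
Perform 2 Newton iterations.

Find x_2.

f(x) = x^3/3 - 16x
f'(x) = x^2 - 16, f''(x) = 2x
Newton update: x_{n+1} = x_n - (x_n^2 - 16)/(2*x_n)
Step 1: x_0 = 7, f'=33, f''=14, x_1 = 65/14
Step 2: x_1 = 65/14, f'=1089/196, f''=65/7, x_2 = 7361/1820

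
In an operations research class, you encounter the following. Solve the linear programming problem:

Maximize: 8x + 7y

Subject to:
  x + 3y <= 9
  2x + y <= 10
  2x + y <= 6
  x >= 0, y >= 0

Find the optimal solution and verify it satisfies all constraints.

Feasible vertices: (0, 0), (0, 3), (9/5, 12/5), (3, 0)
Objective 8x + 7y at each vertex:
  (0, 0): 0
  (0, 3): 21
  (9/5, 12/5): 156/5
  (3, 0): 24
Maximum is 156/5 at (9/5, 12/5).
Verify constraints at (x, y) = (9/5, 12/5):
  1*(9/5) + 3*(12/5) = 9 <= 9 (active)
  2*(9/5) + 1*(12/5) = 6 <= 10
  2*(9/5) + 1*(12/5) = 6 <= 6 (active)
  x = 9/5 >= 0, y = 12/5 >= 0. All constraints satisfied.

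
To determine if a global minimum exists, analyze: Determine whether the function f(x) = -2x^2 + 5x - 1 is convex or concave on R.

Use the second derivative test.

f(x) = -2x^2 + 5x - 1
f'(x) = -4x + 5
f''(x) = -4
Since f''(x) = -4 < 0 for all x, f is concave on R.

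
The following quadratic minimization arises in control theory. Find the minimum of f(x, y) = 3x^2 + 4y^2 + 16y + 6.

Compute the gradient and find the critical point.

f(x,y) = 3x^2 + 4y^2 + 16y + 6
df/dx = 6x + (0) = 0  =>  x = 0
df/dy = 8y + (16) = 0  =>  y = -2
f(0, -2) = 3*(0)^2 + 4*(-2)^2 + 16*(-2) + 6 = -10
Hessian is diagonal with entries 6, 8 > 0, so this is a minimum.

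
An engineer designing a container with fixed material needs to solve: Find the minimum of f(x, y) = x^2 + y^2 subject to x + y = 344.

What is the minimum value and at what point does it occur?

Substitute y = 344 - x into f(x,y) = x^2 + y^2:
g(x) = x^2 + (344 - x)^2 = 2x^2 - 688x + 118336
g'(x) = 4x - 688 = 0  =>  x = 172
y = 344 - 172 = 172
Minimum value = 172^2 + 172^2 = 59168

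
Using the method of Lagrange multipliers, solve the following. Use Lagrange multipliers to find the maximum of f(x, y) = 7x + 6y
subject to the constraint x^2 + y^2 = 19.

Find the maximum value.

Set up Lagrange conditions: grad f = lambda * grad g
  7 = 2*lambda*x
  6 = 2*lambda*y
From these: x/y = 7/6, so x = 7t, y = 6t for some t.
Substitute into constraint: (7t)^2 + (6t)^2 = 19
  t^2 * 85 = 19
  t = sqrt(19/85)
Maximum = 7*x + 6*y = (7^2 + 6^2)*t = 85 * sqrt(19/85) = sqrt(1615)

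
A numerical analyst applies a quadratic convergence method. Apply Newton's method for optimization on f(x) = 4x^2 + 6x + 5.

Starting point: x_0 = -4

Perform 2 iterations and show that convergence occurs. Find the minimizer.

f(x) = 4x^2 + 6x + 5, f'(x) = 8x + (6), f''(x) = 8
Step 1: f'(-4) = -26, x_1 = -4 - -26/8 = -3/4
Step 2: f'(-3/4) = 0, x_2 = -3/4 (converged)
Newton's method converges in 1 step for quadratics.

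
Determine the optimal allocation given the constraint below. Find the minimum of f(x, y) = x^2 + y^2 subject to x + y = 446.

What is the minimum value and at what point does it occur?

Substitute y = 446 - x into f(x,y) = x^2 + y^2:
g(x) = x^2 + (446 - x)^2 = 2x^2 - 892x + 198916
g'(x) = 4x - 892 = 0  =>  x = 223
y = 446 - 223 = 223
Minimum value = 223^2 + 223^2 = 99458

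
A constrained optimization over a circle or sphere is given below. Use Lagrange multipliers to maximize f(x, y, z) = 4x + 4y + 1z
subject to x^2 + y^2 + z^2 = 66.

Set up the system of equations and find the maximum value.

Lagrange conditions: 4 = 2*lambda*x, 4 = 2*lambda*y, 1 = 2*lambda*z
So x:4 = y:4 = z:1, i.e. x = 4t, y = 4t, z = 1t
Constraint: t^2*(4^2 + 4^2 + 1^2) = 66
  t^2 * 33 = 66  =>  t = sqrt(2)
Maximum = 4*4t + 4*4t + 1*1t = 33*sqrt(2) = sqrt(2178)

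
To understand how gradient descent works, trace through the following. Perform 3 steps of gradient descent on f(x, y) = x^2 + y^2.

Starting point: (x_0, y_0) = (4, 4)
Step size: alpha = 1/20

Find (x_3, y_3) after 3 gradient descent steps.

f(x,y) = x^2 + y^2
grad_x = 2x + 0y, grad_y = 2y + 0x
Step 1: grad = (8, 8), (18/5, 18/5)
Step 2: grad = (36/5, 36/5), (81/25, 81/25)
Step 3: grad = (162/25, 162/25), (729/250, 729/250)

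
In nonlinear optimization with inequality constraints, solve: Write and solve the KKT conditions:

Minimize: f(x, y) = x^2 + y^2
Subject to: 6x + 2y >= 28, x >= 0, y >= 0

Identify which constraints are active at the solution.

KKT conditions for min x^2 + y^2 s.t. 6x + 2y >= 28, x >= 0, y >= 0:
Stationarity: 2x = mu*6 + mu_x, 2y = mu*2 + mu_y, with mu, mu_x, mu_y >= 0
Complementary slackness: mu*(6x + 2y - 28) = 0, mu_x*x = 0, mu_y*y = 0
(0, 0) is infeasible (6*0 + 2*0 < 28), so if mu = 0 stationarity would force x = mu_x/2 >= 0, y = mu_y/2 >= 0 with mu_x*x = mu_y*y = 0, i.e. x = y = 0: contradiction. Hence mu > 0 and 6x + 2y = 28 is active.
Try x > 0, y > 0 (so mu_x = mu_y = 0): x = 6*mu/2, y = 2*mu/2
Substitute: 6*(6*mu/2) + 2*(2*mu/2) = 28
  mu*40/2 = 28 => mu = 7/5
x* = 21/5 > 0, y* = 7/5 > 0, consistent with mu_x = mu_y = 0.
f is convex and the constraints are linear, so this KKT point is the global minimum.
f* = 98/5
Active constraints: 6x + 2y >= 28 (holds with equality, mu = 7/5 > 0); x >= 0 and y >= 0 are inactive (mu_x = mu_y = 0).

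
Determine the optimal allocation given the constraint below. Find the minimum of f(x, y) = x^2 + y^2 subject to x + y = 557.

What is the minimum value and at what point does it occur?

Substitute y = 557 - x into f(x,y) = x^2 + y^2:
g(x) = x^2 + (557 - x)^2 = 2x^2 - 1114x + 310249
g'(x) = 4x - 1114 = 0  =>  x = 557/2
y = 557 - 557/2 = 557/2
Minimum value = (557/2)^2 + (557/2)^2 = 310249/2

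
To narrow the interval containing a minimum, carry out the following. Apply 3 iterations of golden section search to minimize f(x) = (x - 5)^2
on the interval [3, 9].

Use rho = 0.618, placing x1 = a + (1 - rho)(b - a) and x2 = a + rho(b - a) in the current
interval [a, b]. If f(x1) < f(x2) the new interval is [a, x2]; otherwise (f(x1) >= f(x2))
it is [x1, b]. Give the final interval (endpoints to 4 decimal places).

Golden section search for min of f(x) = (x - 5)^2 on [3, 9].
Each step: x1 = a + (1 - rho)(b - a), x2 = a + rho(b - a); if f(x1) < f(x2) keep [a, x2], otherwise keep [x1, b].
Step 1: [3.0000, 9.0000], x1=5.2920 (f=0.0853), x2=6.7080 (f=2.9173); f(x1) < f(x2) => keep [3.0000, 6.7080]
Step 2: [3.0000, 6.7080], x1=4.4165 (f=0.3405), x2=5.2915 (f=0.0850); f(x1) > f(x2) => keep [4.4165, 6.7080]
Step 3: [4.4165, 6.7080], x1=5.2918 (f=0.0852), x2=5.8326 (f=0.6933); f(x1) < f(x2) => keep [4.4165, 5.8326]
Final interval: [4.4165, 5.8326]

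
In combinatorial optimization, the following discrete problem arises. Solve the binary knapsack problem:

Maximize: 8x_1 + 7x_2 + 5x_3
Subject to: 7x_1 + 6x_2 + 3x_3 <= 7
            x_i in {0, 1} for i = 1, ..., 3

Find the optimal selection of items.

Items: item 1 (v=8, w=7), item 2 (v=7, w=6), item 3 (v=5, w=3)
Capacity: 7
Checking all 8 subsets (w = total weight, v = total value):
  {}: w = 0, v = 0
  {1}: w = 7, v = 8
  {2}: w = 6, v = 7
  {3}: w = 3, v = 5
  {1, 2}: w = 13 > 7, infeasible
  {1, 3}: w = 10 > 7, infeasible
  {2, 3}: w = 9 > 7, infeasible
  {1, 2, 3}: w = 16 > 7, infeasible
Best feasible subset: items [1]
Total weight: 7 <= 7, total value: 8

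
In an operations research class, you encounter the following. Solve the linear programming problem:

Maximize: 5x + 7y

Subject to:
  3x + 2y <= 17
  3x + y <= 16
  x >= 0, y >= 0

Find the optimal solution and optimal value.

Feasible vertices: (0, 0), (0, 17/2), (5, 1), (16/3, 0)
Objective 5x + 7y at each:
  (0, 0): 0
  (0, 17/2): 119/2
  (5, 1): 32
  (16/3, 0): 80/3
Maximum is 119/2 at (0, 17/2).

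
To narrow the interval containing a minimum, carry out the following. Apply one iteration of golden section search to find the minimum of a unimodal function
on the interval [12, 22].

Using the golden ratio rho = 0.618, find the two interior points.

Golden section search on [12, 22].
Golden ratio rho = 0.618 (approx).
Interior points:
  x_1 = 12 + (1-0.618)*10 = 15.8200
  x_2 = 12 + 0.618*10 = 18.1800
Compare f(x_1) and f(x_2) to determine which subinterval to keep.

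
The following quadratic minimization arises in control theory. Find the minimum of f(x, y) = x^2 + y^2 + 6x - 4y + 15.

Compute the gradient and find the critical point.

f(x,y) = x^2 + y^2 + 6x - 4y + 15
df/dx = 2x + (6) = 0  =>  x = -3
df/dy = 2y + (-4) = 0  =>  y = 2
f(-3, 2) = 1*(-3)^2 + 1*(2)^2 + 6*(-3) + -4*(2) + 15 = 2
Hessian is diagonal with entries 2, 2 > 0, so this is a minimum.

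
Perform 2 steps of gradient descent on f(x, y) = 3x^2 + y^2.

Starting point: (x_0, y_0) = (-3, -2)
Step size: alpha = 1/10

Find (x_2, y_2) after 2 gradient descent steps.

f(x,y) = 3x^2 + y^2
grad_x = 6x + 0y, grad_y = 2y + 0x
Step 1: grad = (-18, -4), (-6/5, -8/5)
Step 2: grad = (-36/5, -16/5), (-12/25, -32/25)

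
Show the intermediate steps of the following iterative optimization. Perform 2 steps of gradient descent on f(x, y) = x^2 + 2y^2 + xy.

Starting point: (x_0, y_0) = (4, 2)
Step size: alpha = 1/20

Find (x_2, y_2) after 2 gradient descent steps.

f(x,y) = x^2 + 2y^2 + xy
grad_x = 2x + 1y, grad_y = 4y + 1x
Step 1: grad = (10, 12), (7/2, 7/5)
Step 2: grad = (42/5, 91/10), (77/25, 189/200)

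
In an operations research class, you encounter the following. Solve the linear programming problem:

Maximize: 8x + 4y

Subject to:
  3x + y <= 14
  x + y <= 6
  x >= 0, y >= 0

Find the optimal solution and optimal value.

Feasible vertices: (0, 0), (0, 6), (4, 2), (14/3, 0)
Objective 8x + 4y at each:
  (0, 0): 0
  (0, 6): 24
  (4, 2): 40
  (14/3, 0): 112/3
Maximum is 40 at (4, 2).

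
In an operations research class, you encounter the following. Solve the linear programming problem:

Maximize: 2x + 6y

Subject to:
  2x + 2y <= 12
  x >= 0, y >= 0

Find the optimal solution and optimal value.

The feasible region has vertices at [(0, 0), (6, 0), (0, 6)].
Checking objective 2x + 6y at each vertex:
  (0, 0): 2*0 + 6*0 = 0
  (6, 0): 2*6 + 6*0 = 12
  (0, 6): 2*0 + 6*6 = 36
Maximum is 36 at (0, 6).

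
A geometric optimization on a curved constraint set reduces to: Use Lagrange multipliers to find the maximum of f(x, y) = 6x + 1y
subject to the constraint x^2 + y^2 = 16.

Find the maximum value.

Set up Lagrange conditions: grad f = lambda * grad g
  6 = 2*lambda*x
  1 = 2*lambda*y
From these: x/y = 6/1, so x = 6t, y = 1t for some t.
Substitute into constraint: (6t)^2 + (1t)^2 = 16
  t^2 * 37 = 16
  t = sqrt(16/37)
Maximum = 6*x + 1*y = (6^2 + 1^2)*t = 37 * sqrt(16/37) = sqrt(592)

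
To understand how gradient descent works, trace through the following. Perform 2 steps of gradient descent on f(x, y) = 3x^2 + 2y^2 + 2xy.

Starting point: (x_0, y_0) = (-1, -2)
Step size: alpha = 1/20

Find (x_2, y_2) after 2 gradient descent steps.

f(x,y) = 3x^2 + 2y^2 + 2xy
grad_x = 6x + 2y, grad_y = 4y + 2x
Step 1: grad = (-10, -10), (-1/2, -3/2)
Step 2: grad = (-6, -7), (-1/5, -23/20)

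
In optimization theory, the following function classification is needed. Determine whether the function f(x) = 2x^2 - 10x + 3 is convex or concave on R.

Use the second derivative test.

f(x) = 2x^2 - 10x + 3
f'(x) = 4x - 10
f''(x) = 4
Since f''(x) = 4 > 0 for all x, f is convex on R.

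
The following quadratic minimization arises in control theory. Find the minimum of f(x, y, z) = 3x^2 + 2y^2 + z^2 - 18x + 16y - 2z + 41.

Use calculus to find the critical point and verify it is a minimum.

f(x,y,z) = 3x^2 + 2y^2 + z^2 - 18x + 16y - 2z + 41
df/dx = 6x + (-18) = 0 => x = 3
df/dy = 4y + (16) = 0 => y = -4
df/dz = 2z + (-2) = 0 => z = 1
f(3,-4,1) = 3*(3)^2 + 2*(-4)^2 + 1*(1)^2 + -18*(3) + 16*(-4) + -2*(1) + 41 = -19
Hessian is diagonal with entries 6, 4, 2 > 0, confirmed minimum.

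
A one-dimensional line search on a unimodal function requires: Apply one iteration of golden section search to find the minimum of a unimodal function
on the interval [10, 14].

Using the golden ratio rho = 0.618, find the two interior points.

Golden section search on [10, 14].
Golden ratio rho = 0.618 (approx).
Interior points:
  x_1 = 10 + (1-0.618)*4 = 11.5280
  x_2 = 10 + 0.618*4 = 12.4720
Compare f(x_1) and f(x_2) to determine which subinterval to keep.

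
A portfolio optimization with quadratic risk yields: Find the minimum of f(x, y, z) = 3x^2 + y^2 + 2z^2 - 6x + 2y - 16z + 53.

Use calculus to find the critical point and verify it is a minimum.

f(x,y,z) = 3x^2 + y^2 + 2z^2 - 6x + 2y - 16z + 53
df/dx = 6x + (-6) = 0 => x = 1
df/dy = 2y + (2) = 0 => y = -1
df/dz = 4z + (-16) = 0 => z = 4
f(1,-1,4) = 3*(1)^2 + 1*(-1)^2 + 2*(4)^2 + -6*(1) + 2*(-1) + -16*(4) + 53 = 17
Hessian is diagonal with entries 6, 2, 4 > 0, confirmed minimum.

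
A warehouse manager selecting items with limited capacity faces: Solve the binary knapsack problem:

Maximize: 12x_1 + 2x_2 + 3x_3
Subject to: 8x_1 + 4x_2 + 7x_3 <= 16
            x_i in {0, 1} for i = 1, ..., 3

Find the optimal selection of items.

Items: item 1 (v=12, w=8), item 2 (v=2, w=4), item 3 (v=3, w=7)
Capacity: 16
Checking all 8 subsets (w = total weight, v = total value):
  {}: w = 0, v = 0
  {1}: w = 8, v = 12
  {2}: w = 4, v = 2
  {3}: w = 7, v = 3
  {1, 2}: w = 12, v = 14
  {1, 3}: w = 15, v = 15
  {2, 3}: w = 11, v = 5
  {1, 2, 3}: w = 19 > 16, infeasible
Best feasible subset: items [1, 3]
Total weight: 15 <= 16, total value: 15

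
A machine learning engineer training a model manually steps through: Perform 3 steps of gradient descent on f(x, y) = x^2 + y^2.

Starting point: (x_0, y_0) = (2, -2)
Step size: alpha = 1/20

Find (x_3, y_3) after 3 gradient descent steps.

f(x,y) = x^2 + y^2
grad_x = 2x + 0y, grad_y = 2y + 0x
Step 1: grad = (4, -4), (9/5, -9/5)
Step 2: grad = (18/5, -18/5), (81/50, -81/50)
Step 3: grad = (81/25, -81/25), (729/500, -729/500)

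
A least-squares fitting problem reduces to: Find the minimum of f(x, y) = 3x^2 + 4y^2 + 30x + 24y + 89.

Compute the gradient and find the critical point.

f(x,y) = 3x^2 + 4y^2 + 30x + 24y + 89
df/dx = 6x + (30) = 0  =>  x = -5
df/dy = 8y + (24) = 0  =>  y = -3
f(-5, -3) = 3*(-5)^2 + 4*(-3)^2 + 30*(-5) + 24*(-3) + 89 = -22
Hessian is diagonal with entries 6, 8 > 0, so this is a minimum.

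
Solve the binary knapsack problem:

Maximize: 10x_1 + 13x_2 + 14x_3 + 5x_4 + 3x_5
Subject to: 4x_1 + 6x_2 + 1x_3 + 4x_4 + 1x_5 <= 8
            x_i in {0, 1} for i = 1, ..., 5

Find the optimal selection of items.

Items: item 1 (v=10, w=4), item 2 (v=13, w=6), item 3 (v=14, w=1), item 4 (v=5, w=4), item 5 (v=3, w=1)
Capacity: 8
Checking all 32 subsets (w = total weight, v = total value):
  {}: w = 0, v = 0
  {1}: w = 4, v = 10
  {2}: w = 6, v = 13
  {3}: w = 1, v = 14
  {4}: w = 4, v = 5
  {5}: w = 1, v = 3
  {1, 2}: w = 10 > 8, infeasible
  {1, 3}: w = 5, v = 24
  {1, 4}: w = 8, v = 15
  {1, 5}: w = 5, v = 13
  {2, 3}: w = 7, v = 27
  {2, 4}: w = 10 > 8, infeasible
  {2, 5}: w = 7, v = 16
  {3, 4}: w = 5, v = 19
  {3, 5}: w = 2, v = 17
  {4, 5}: w = 5, v = 8
  {1, 2, 3}: w = 11 > 8, infeasible
  {1, 2, 4}: w = 14 > 8, infeasible
  {1, 2, 5}: w = 11 > 8, infeasible
  {1, 3, 4}: w = 9 > 8, infeasible
  {1, 3, 5}: w = 6, v = 27
  {1, 4, 5}: w = 9 > 8, infeasible
  {2, 3, 4}: w = 11 > 8, infeasible
  {2, 3, 5}: w = 8, v = 30
  {2, 4, 5}: w = 11 > 8, infeasible
  {3, 4, 5}: w = 6, v = 22
  {1, 2, 3, 4}: w = 15 > 8, infeasible
  {1, 2, 3, 5}: w = 12 > 8, infeasible
  {1, 2, 4, 5}: w = 15 > 8, infeasible
  {1, 3, 4, 5}: w = 10 > 8, infeasible
  {2, 3, 4, 5}: w = 12 > 8, infeasible
  {1, 2, 3, 4, 5}: w = 16 > 8, infeasible
Best feasible subset: items [2, 3, 5]
Total weight: 8 <= 8, total value: 30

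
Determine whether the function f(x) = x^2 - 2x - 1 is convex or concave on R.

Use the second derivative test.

f(x) = x^2 - 2x - 1
f'(x) = 2x - 2
f''(x) = 2
Since f''(x) = 2 > 0 for all x, f is convex on R.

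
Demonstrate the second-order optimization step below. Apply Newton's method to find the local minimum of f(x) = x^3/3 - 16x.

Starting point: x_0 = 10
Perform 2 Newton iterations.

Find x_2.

f(x) = x^3/3 - 16x
f'(x) = x^2 - 16, f''(x) = 2x
Newton update: x_{n+1} = x_n - (x_n^2 - 16)/(2*x_n)
Step 1: x_0 = 10, f'=84, f''=20, x_1 = 29/5
Step 2: x_1 = 29/5, f'=441/25, f''=58/5, x_2 = 1241/290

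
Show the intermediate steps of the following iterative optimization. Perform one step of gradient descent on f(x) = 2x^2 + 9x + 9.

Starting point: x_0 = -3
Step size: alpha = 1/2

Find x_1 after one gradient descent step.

f(x) = 2x^2 + 9x + 9
f'(x) = 4x + 9
f'(-3) = 4*-3 + (9) = -3
x_1 = x_0 - alpha * f'(x_0) = -3 - 1/2 * -3 = -3/2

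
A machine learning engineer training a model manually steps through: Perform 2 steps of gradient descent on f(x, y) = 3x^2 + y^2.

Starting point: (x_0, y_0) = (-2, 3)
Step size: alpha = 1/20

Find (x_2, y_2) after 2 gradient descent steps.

f(x,y) = 3x^2 + y^2
grad_x = 6x + 0y, grad_y = 2y + 0x
Step 1: grad = (-12, 6), (-7/5, 27/10)
Step 2: grad = (-42/5, 27/5), (-49/50, 243/100)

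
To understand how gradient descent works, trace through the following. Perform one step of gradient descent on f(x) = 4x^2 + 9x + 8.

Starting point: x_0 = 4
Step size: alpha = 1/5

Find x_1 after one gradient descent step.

f(x) = 4x^2 + 9x + 8
f'(x) = 8x + 9
f'(4) = 8*4 + (9) = 41
x_1 = x_0 - alpha * f'(x_0) = 4 - 1/5 * 41 = -21/5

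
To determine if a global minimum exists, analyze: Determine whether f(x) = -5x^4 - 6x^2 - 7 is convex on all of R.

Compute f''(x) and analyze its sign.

f(x) = -5x^4 - 6x^2 - 7
f'(x) = -20x^3 + -12x
f''(x) = -60x^2 + -12
f''(x) = -60x^2 + -12 <= -12 < 0 for all x
Therefore, f is concave on R.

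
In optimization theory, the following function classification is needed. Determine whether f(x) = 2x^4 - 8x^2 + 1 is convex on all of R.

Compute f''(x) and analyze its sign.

f(x) = 2x^4 - 8x^2 + 1
f'(x) = 8x^3 + -16x
f''(x) = 24x^2 + -16
f''(0) = -16 < 0, so not convex near x = 0
Therefore, f is not globally convex on R.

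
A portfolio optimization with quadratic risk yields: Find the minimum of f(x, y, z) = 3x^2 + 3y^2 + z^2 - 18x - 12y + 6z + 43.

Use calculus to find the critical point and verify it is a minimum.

f(x,y,z) = 3x^2 + 3y^2 + z^2 - 18x - 12y + 6z + 43
df/dx = 6x + (-18) = 0 => x = 3
df/dy = 6y + (-12) = 0 => y = 2
df/dz = 2z + (6) = 0 => z = -3
f(3,2,-3) = 3*(3)^2 + 3*(2)^2 + 1*(-3)^2 + -18*(3) + -12*(2) + 6*(-3) + 43 = -5
Hessian is diagonal with entries 6, 6, 2 > 0, confirmed minimum.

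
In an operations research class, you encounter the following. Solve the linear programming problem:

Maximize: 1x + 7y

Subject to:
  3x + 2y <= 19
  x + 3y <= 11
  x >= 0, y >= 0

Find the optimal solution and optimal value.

Feasible vertices: (0, 0), (0, 11/3), (5, 2), (19/3, 0)
Objective 1x + 7y at each:
  (0, 0): 0
  (0, 11/3): 77/3
  (5, 2): 19
  (19/3, 0): 19/3
Maximum is 77/3 at (0, 11/3).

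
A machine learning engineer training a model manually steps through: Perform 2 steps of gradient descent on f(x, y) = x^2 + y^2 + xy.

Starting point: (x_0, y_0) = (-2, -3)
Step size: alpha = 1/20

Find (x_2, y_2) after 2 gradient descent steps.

f(x,y) = x^2 + y^2 + xy
grad_x = 2x + 1y, grad_y = 2y + 1x
Step 1: grad = (-7, -8), (-33/20, -13/5)
Step 2: grad = (-59/10, -137/20), (-271/200, -903/400)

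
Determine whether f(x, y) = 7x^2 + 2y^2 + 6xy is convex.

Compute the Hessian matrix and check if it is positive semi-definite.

f(x,y) = 7x^2 + 2y^2 + 6xy
Hessian H = [[14, 6], [6, 4]]
trace(H) = 18, det(H) = 20
Eigenvalues: (18 +/- sqrt(244)) / 2 = 16.81, 1.19
Since both eigenvalues > 0, f is convex.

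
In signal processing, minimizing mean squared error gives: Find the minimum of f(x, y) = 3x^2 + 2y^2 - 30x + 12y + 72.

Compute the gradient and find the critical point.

f(x,y) = 3x^2 + 2y^2 - 30x + 12y + 72
df/dx = 6x + (-30) = 0  =>  x = 5
df/dy = 4y + (12) = 0  =>  y = -3
f(5, -3) = 3*(5)^2 + 2*(-3)^2 + -30*(5) + 12*(-3) + 72 = -21
Hessian is diagonal with entries 6, 4 > 0, so this is a minimum.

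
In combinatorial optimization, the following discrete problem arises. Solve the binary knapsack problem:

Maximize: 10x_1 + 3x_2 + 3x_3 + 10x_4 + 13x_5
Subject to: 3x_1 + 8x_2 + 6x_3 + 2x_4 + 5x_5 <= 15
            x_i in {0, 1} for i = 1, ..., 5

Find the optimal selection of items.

Items: item 1 (v=10, w=3), item 2 (v=3, w=8), item 3 (v=3, w=6), item 4 (v=10, w=2), item 5 (v=13, w=5)
Capacity: 15
Checking all 32 subsets (w = total weight, v = total value):
  {}: w = 0, v = 0
  {1}: w = 3, v = 10
  {2}: w = 8, v = 3
  {3}: w = 6, v = 3
  {4}: w = 2, v = 10
  {5}: w = 5, v = 13
  {1, 2}: w = 11, v = 13
  {1, 3}: w = 9, v = 13
  {1, 4}: w = 5, v = 20
  {1, 5}: w = 8, v = 23
  {2, 3}: w = 14, v = 6
  {2, 4}: w = 10, v = 13
  {2, 5}: w = 13, v = 16
  {3, 4}: w = 8, v = 13
  {3, 5}: w = 11, v = 16
  {4, 5}: w = 7, v = 23
  {1, 2, 3}: w = 17 > 15, infeasible
  {1, 2, 4}: w = 13, v = 23
  {1, 2, 5}: w = 16 > 15, infeasible
  {1, 3, 4}: w = 11, v = 23
  {1, 3, 5}: w = 14, v = 26
  {1, 4, 5}: w = 10, v = 33
  {2, 3, 4}: w = 16 > 15, infeasible
  {2, 3, 5}: w = 19 > 15, infeasible
  {2, 4, 5}: w = 15, v = 26
  {3, 4, 5}: w = 13, v = 26
  {1, 2, 3, 4}: w = 19 > 15, infeasible
  {1, 2, 3, 5}: w = 22 > 15, infeasible
  {1, 2, 4, 5}: w = 18 > 15, infeasible
  {1, 3, 4, 5}: w = 16 > 15, infeasible
  {2, 3, 4, 5}: w = 21 > 15, infeasible
  {1, 2, 3, 4, 5}: w = 24 > 15, infeasible
Best feasible subset: items [1, 4, 5]
Total weight: 10 <= 15, total value: 33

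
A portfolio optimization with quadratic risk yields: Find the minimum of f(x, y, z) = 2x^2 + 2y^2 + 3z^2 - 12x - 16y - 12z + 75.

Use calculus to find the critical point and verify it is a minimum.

f(x,y,z) = 2x^2 + 2y^2 + 3z^2 - 12x - 16y - 12z + 75
df/dx = 4x + (-12) = 0 => x = 3
df/dy = 4y + (-16) = 0 => y = 4
df/dz = 6z + (-12) = 0 => z = 2
f(3,4,2) = 2*(3)^2 + 2*(4)^2 + 3*(2)^2 + -12*(3) + -16*(4) + -12*(2) + 75 = 13
Hessian is diagonal with entries 4, 4, 6 > 0, confirmed minimum.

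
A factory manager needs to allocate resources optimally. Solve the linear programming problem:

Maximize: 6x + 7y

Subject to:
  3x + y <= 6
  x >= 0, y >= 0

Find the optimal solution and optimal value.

The feasible region has vertices at [(0, 0), (2, 0), (0, 6)].
Checking objective 6x + 7y at each vertex:
  (0, 0): 6*0 + 7*0 = 0
  (2, 0): 6*2 + 7*0 = 12
  (0, 6): 6*0 + 7*6 = 42
Maximum is 42 at (0, 6).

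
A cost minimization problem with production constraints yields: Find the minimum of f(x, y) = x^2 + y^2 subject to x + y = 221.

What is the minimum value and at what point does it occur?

Substitute y = 221 - x into f(x,y) = x^2 + y^2:
g(x) = x^2 + (221 - x)^2 = 2x^2 - 442x + 48841
g'(x) = 4x - 442 = 0  =>  x = 221/2
y = 221 - 221/2 = 221/2
Minimum value = (221/2)^2 + (221/2)^2 = 48841/2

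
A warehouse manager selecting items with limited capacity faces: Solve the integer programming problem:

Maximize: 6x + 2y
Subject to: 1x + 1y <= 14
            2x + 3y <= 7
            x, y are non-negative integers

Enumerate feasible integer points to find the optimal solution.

Constraint 1: 1x + 1y <= 14
Constraint 2: 2x + 3y <= 7
Feasible x range (need y >= 0): 0 <= x <= min(14/1, 7/2) => x in {0, ..., 3}.
Enumerate feasible integer points row by row (the coefficient of y is 2 > 0, so for each x the largest feasible y gives the best value):
  x = 0: y <= min((14 - 1*0)/1, (7 - 2*0)/3) => y in {0, ..., 2}; best 6*0 + 2*2 = 4
  x = 1: y <= min((14 - 1*1)/1, (7 - 2*1)/3) => y in {0, ..., 1}; best 6*1 + 2*1 = 8
  x = 2: y <= min((14 - 1*2)/1, (7 - 2*2)/3) => y in {0, ..., 1}; best 6*2 + 2*1 = 14
  x = 3: y <= min((14 - 1*3)/1, (7 - 2*3)/3) => y in {0}; best 6*3 + 2*0 = 18
The maximum 6x + 2y = 18 is achieved at x = 3, y = 0.
Check: 1*3 + 1*0 = 3 <= 14 and 2*3 + 3*0 = 6 <= 7.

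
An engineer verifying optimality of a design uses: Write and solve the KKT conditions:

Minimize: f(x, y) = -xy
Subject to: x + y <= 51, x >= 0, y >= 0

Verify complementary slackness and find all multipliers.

Problem: min -xy s.t. x + y <= 51 (multiplier lambda), x >= 0 (mu_x), y >= 0 (mu_y)
KKT stationarity: -y + lambda - mu_x = 0, -x + lambda - mu_y = 0, with lambda, mu_x, mu_y >= 0
Complementary slackness: lambda*(x + y - 51) = 0, mu_x*x = 0, mu_y*y = 0
If lambda = 0: y = -mu_x <= 0 and x = -mu_y <= 0 force x = y = 0 with f = 0; but x = y = 51/2 is feasible with f = -2601/4 < 0, so this is not the minimum. Hence lambda > 0 and x + y = 51.
Try x > 0, y > 0 (so mu_x = mu_y = 0): y = lambda, x = lambda => x = y = lambda
x + y = 51 => 2*lambda = 51 => lambda = 51/2
x* = y* = 51/2 > 0, consistent with mu_x = mu_y = 0.
(Any feasible point with x = 0 or y = 0 has f = 0 > -2601/4, so the minimum is not on those boundaries.)
min(-xy) = -2601/4 (i.e. max xy = 2601/4)
Multipliers: lambda = 51/2, mu_x = 0, mu_y = 0
Complementary slackness: lambda*(x + y - 51) = 51/2*(51/2 + 51/2 - 51) = 0, mu_x*x = 0*51/2 = 0, mu_y*y = 0*51/2 = 0. Satisfied.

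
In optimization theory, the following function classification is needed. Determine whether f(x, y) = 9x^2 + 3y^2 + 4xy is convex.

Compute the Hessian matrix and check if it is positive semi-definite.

f(x,y) = 9x^2 + 3y^2 + 4xy
Hessian H = [[18, 4], [4, 6]]
trace(H) = 24, det(H) = 92
Eigenvalues: (24 +/- sqrt(208)) / 2 = 19.21, 4.789
Since both eigenvalues > 0, f is convex.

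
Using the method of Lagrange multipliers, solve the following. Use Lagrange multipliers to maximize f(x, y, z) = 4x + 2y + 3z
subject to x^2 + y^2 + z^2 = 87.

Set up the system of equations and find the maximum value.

Lagrange conditions: 4 = 2*lambda*x, 2 = 2*lambda*y, 3 = 2*lambda*z
So x:4 = y:2 = z:3, i.e. x = 4t, y = 2t, z = 3t
Constraint: t^2*(4^2 + 2^2 + 3^2) = 87
  t^2 * 29 = 87  =>  t = sqrt(3)
Maximum = 4*4t + 2*2t + 3*3t = 29*sqrt(3) = sqrt(2523)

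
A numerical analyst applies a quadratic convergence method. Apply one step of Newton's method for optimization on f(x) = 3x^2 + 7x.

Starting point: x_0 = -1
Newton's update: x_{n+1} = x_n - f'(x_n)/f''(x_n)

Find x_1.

f(x) = 3x^2 + 7x
f'(x) = 6x + (7), f''(x) = 6
Newton step: x_1 = x_0 - f'(x_0)/f''(x_0)
f'(-1) = 1
x_1 = -1 - 1/6 = -7/6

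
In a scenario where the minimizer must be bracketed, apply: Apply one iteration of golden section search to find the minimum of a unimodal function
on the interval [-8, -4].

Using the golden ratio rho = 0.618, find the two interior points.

Golden section search on [-8, -4].
Golden ratio rho = 0.618 (approx).
Interior points:
  x_1 = -8 + (1-0.618)*4 = -6.4720
  x_2 = -8 + 0.618*4 = -5.5280
Compare f(x_1) and f(x_2) to determine which subinterval to keep.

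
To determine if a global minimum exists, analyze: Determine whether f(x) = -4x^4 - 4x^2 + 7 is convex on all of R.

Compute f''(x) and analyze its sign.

f(x) = -4x^4 - 4x^2 + 7
f'(x) = -16x^3 + -8x
f''(x) = -48x^2 + -8
f''(x) = -48x^2 + -8 <= -8 < 0 for all x
Therefore, f is concave on R.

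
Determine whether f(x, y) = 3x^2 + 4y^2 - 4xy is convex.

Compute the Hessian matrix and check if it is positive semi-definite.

f(x,y) = 3x^2 + 4y^2 - 4xy
Hessian H = [[6, -4], [-4, 8]]
trace(H) = 14, det(H) = 32
Eigenvalues: (14 +/- sqrt(68)) / 2 = 11.12, 2.877
Since both eigenvalues > 0, f is convex.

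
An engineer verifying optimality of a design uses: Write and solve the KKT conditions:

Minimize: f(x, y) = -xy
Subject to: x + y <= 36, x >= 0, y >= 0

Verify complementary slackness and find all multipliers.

Problem: min -xy s.t. x + y <= 36 (multiplier lambda), x >= 0 (mu_x), y >= 0 (mu_y)
KKT stationarity: -y + lambda - mu_x = 0, -x + lambda - mu_y = 0, with lambda, mu_x, mu_y >= 0
Complementary slackness: lambda*(x + y - 36) = 0, mu_x*x = 0, mu_y*y = 0
If lambda = 0: y = -mu_x <= 0 and x = -mu_y <= 0 force x = y = 0 with f = 0; but x = y = 18 is feasible with f = -324 < 0, so this is not the minimum. Hence lambda > 0 and x + y = 36.
Try x > 0, y > 0 (so mu_x = mu_y = 0): y = lambda, x = lambda => x = y = lambda
x + y = 36 => 2*lambda = 36 => lambda = 18
x* = y* = 18 > 0, consistent with mu_x = mu_y = 0.
(Any feasible point with x = 0 or y = 0 has f = 0 > -324, so the minimum is not on those boundaries.)
min(-xy) = -324 (i.e. max xy = 324)
Multipliers: lambda = 18, mu_x = 0, mu_y = 0
Complementary slackness: lambda*(x + y - 36) = 18*(18 + 18 - 36) = 0, mu_x*x = 0*18 = 0, mu_y*y = 0*18 = 0. Satisfied.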